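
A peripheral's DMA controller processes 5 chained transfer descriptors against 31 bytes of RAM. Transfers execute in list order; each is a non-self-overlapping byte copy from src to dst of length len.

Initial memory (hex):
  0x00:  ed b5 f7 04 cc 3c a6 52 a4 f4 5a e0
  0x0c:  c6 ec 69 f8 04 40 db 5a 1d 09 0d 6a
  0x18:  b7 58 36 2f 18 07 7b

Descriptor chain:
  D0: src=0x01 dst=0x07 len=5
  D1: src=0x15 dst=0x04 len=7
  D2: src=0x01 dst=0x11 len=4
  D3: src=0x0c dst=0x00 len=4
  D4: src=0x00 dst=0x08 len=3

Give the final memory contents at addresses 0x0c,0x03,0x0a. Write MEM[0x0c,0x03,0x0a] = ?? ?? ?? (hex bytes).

MEM[0x0c,0x03,0x0a] = c6 f8 69

#0 dst[0x07+5] := {0xb5,0xf7,0x04,0xcc,0x3c}
#1 dst[0x04+7] := {0x09,0x0d,0x6a,0xb7,0x58,0x36,0x2f}
#2 dst[0x11+4] := {0xb5,0xf7,0x04,0x09}
#3 dst[0x00+4] := {0xc6,0xec,0x69,0xf8}
#4 dst[0x08+3] := {0xc6,0xec,0x69}
query mem[0x0c]=0xc6, mem[0x03]=0xf8, mem[0x0a]=0x69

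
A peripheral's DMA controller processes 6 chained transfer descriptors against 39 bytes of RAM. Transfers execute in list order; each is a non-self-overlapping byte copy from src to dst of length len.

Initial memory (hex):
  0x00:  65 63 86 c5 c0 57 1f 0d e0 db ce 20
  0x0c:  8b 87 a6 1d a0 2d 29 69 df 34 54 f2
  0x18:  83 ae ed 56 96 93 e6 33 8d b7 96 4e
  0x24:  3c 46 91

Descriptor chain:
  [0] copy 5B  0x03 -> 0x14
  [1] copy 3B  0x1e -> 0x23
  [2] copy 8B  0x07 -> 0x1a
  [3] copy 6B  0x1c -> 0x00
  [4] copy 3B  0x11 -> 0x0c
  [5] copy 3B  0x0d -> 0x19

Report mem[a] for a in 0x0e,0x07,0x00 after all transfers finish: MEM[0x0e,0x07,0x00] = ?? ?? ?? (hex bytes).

MEM[0x0e,0x07,0x00] = 69 0d db

D0: mem[0x14..0x18] <- [c5 c0 57 1f 0d]
D1: mem[0x23..0x25] <- [e6 33 8d]
D2: mem[0x1a..0x21] <- [0d e0 db ce 20 8b 87 a6]
D3: mem[0x00..0x05] <- [db ce 20 8b 87 a6]
D4: mem[0x0c..0x0e] <- [2d 29 69]
D5: mem[0x19..0x1b] <- [29 69 1d]
query mem[0x0e]=0x69, mem[0x07]=0x0d, mem[0x00]=0xdb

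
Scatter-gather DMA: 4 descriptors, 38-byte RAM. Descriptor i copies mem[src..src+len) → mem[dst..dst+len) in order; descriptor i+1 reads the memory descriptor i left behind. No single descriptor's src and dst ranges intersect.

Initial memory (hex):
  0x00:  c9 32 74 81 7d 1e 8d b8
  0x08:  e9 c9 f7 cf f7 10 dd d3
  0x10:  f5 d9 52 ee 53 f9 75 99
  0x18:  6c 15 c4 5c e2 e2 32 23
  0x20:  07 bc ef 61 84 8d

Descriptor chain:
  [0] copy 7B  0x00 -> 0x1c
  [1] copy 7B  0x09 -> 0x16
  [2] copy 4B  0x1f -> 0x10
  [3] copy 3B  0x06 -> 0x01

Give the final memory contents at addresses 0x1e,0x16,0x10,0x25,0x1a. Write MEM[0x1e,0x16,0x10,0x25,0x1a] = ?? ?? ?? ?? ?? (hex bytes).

D0: mem[0x1c..0x22] <- [c9 32 74 81 7d 1e 8d]
D1: mem[0x16..0x1c] <- [c9 f7 cf f7 10 dd d3]
D2: mem[0x10..0x13] <- [81 7d 1e 8d]
D3: mem[0x01..0x03] <- [8d b8 e9]
query mem[0x1e]=0x74, mem[0x16]=0xc9, mem[0x10]=0x81, mem[0x25]=0x8d, mem[0x1a]=0x10

MEM[0x1e,0x16,0x10,0x25,0x1a] = 74 c9 81 8d 10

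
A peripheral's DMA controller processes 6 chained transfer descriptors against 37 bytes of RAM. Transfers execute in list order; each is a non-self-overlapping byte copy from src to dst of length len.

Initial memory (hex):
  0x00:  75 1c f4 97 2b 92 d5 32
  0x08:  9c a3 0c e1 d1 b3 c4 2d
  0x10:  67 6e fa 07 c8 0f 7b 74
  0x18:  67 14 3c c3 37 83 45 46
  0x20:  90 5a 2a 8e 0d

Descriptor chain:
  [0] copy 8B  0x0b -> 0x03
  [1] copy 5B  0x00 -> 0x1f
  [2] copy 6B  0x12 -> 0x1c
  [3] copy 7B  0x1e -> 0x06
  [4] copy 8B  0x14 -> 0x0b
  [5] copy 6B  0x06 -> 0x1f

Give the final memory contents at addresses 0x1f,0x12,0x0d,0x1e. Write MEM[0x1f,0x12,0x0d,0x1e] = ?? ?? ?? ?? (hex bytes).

D0: mem[0x03..0x0a] <- [e1 d1 b3 c4 2d 67 6e fa]
D1: mem[0x1f..0x23] <- [75 1c f4 e1 d1]
D2: mem[0x1c..0x21] <- [fa 07 c8 0f 7b 74]
D3: mem[0x06..0x0c] <- [c8 0f 7b 74 e1 d1 0d]
D4: mem[0x0b..0x12] <- [c8 0f 7b 74 67 14 3c c3]
D5: mem[0x1f..0x24] <- [c8 0f 7b 74 e1 c8]
query mem[0x1f]=0xc8, mem[0x12]=0xc3, mem[0x0d]=0x7b, mem[0x1e]=0xc8

MEM[0x1f,0x12,0x0d,0x1e] = c8 c3 7b c8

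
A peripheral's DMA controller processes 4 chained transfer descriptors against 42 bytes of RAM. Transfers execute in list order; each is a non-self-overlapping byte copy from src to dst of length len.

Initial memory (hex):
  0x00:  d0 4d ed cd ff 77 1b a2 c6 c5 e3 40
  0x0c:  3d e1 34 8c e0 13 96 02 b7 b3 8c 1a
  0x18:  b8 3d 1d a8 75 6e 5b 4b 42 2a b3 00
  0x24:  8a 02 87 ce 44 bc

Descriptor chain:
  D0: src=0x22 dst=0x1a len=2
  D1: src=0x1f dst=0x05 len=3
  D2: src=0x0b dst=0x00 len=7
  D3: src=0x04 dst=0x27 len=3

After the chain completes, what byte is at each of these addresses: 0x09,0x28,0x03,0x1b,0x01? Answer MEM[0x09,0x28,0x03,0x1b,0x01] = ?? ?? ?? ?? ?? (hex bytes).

MEM[0x09,0x28,0x03,0x1b,0x01] = c5 e0 34 00 3d

#0 dst[0x1a+2] := {0xb3,0x00}
#1 dst[0x05+3] := {0x4b,0x42,0x2a}
#2 dst[0x00+7] := {0x40,0x3d,0xe1,0x34,0x8c,0xe0,0x13}
#3 dst[0x27+3] := {0x8c,0xe0,0x13}
query mem[0x09]=0xc5, mem[0x28]=0xe0, mem[0x03]=0x34, mem[0x1b]=0x00, mem[0x01]=0x3d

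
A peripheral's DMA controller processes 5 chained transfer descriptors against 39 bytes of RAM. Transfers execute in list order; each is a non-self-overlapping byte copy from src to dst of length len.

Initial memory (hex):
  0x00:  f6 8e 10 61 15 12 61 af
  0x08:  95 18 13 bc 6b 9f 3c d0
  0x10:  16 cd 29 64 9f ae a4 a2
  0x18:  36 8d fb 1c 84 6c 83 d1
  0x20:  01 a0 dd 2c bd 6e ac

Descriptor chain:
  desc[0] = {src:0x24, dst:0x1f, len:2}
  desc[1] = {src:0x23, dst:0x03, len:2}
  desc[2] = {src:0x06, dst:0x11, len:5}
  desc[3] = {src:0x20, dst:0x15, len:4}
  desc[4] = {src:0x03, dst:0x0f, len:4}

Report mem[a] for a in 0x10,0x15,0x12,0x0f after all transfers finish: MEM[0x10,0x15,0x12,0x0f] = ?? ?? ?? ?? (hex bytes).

D0: mem[0x1f..0x20] <- [bd 6e]
D1: mem[0x03..0x04] <- [2c bd]
D2: mem[0x11..0x15] <- [61 af 95 18 13]
D3: mem[0x15..0x18] <- [6e a0 dd 2c]
D4: mem[0x0f..0x12] <- [2c bd 12 61]
query mem[0x10]=0xbd, mem[0x15]=0x6e, mem[0x12]=0x61, mem[0x0f]=0x2c

MEM[0x10,0x15,0x12,0x0f] = bd 6e 61 2c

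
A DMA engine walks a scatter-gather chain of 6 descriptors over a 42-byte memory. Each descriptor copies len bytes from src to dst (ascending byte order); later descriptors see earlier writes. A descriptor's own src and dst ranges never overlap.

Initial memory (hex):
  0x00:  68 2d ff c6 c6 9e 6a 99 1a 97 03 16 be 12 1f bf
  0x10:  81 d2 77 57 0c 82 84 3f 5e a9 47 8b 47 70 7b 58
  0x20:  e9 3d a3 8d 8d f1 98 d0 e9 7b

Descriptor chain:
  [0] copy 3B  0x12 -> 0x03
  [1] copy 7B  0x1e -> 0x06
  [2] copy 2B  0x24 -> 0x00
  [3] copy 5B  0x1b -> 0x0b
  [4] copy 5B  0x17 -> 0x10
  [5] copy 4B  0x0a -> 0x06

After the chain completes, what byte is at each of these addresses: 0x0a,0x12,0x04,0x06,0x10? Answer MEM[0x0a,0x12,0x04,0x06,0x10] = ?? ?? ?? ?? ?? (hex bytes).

MEM[0x0a,0x12,0x04,0x06,0x10] = a3 a9 57 a3 3f

[0] 0x12->0x03 len=3 : 77 57 0c
[1] 0x1e->0x06 len=7 : 7b 58 e9 3d a3 8d 8d
[2] 0x24->0x00 len=2 : 8d f1
[3] 0x1b->0x0b len=5 : 8b 47 70 7b 58
[4] 0x17->0x10 len=5 : 3f 5e a9 47 8b
[5] 0x0a->0x06 len=4 : a3 8b 47 70
query mem[0x0a]=0xa3, mem[0x12]=0xa9, mem[0x04]=0x57, mem[0x06]=0xa3, mem[0x10]=0x3f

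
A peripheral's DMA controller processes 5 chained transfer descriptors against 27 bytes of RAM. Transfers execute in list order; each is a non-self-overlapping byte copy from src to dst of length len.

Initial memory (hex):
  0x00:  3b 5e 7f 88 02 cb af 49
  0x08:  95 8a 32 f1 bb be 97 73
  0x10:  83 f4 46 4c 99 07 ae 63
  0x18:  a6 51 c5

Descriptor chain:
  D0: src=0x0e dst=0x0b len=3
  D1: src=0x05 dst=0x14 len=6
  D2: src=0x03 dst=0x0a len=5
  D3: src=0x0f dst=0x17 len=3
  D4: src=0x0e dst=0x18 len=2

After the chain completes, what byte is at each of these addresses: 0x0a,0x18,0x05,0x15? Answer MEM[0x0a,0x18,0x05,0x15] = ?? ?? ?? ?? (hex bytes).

MEM[0x0a,0x18,0x05,0x15] = 88 49 cb af

#0 dst[0x0b+3] := {0x97,0x73,0x83}
#1 dst[0x14+6] := {0xcb,0xaf,0x49,0x95,0x8a,0x32}
#2 dst[0x0a+5] := {0x88,0x02,0xcb,0xaf,0x49}
#3 dst[0x17+3] := {0x73,0x83,0xf4}
#4 dst[0x18+2] := {0x49,0x73}
query mem[0x0a]=0x88, mem[0x18]=0x49, mem[0x05]=0xcb, mem[0x15]=0xaf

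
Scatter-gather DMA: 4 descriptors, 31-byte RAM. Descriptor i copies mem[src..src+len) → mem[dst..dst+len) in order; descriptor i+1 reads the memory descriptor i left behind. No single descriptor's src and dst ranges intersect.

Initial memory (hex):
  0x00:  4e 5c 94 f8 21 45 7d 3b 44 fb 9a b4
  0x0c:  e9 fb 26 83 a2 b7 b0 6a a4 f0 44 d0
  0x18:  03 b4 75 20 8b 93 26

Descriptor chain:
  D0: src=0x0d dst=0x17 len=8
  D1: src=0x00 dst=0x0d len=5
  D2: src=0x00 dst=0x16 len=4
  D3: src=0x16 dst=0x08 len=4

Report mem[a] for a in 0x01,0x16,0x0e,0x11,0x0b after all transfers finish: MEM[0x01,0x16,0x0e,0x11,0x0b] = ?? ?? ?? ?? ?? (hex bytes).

#0 dst[0x17+8] := {0xfb,0x26,0x83,0xa2,0xb7,0xb0,0x6a,0xa4}
#1 dst[0x0d+5] := {0x4e,0x5c,0x94,0xf8,0x21}
#2 dst[0x16+4] := {0x4e,0x5c,0x94,0xf8}
#3 dst[0x08+4] := {0x4e,0x5c,0x94,0xf8}
query mem[0x01]=0x5c, mem[0x16]=0x4e, mem[0x0e]=0x5c, mem[0x11]=0x21, mem[0x0b]=0xf8

MEM[0x01,0x16,0x0e,0x11,0x0b] = 5c 4e 5c 21 f8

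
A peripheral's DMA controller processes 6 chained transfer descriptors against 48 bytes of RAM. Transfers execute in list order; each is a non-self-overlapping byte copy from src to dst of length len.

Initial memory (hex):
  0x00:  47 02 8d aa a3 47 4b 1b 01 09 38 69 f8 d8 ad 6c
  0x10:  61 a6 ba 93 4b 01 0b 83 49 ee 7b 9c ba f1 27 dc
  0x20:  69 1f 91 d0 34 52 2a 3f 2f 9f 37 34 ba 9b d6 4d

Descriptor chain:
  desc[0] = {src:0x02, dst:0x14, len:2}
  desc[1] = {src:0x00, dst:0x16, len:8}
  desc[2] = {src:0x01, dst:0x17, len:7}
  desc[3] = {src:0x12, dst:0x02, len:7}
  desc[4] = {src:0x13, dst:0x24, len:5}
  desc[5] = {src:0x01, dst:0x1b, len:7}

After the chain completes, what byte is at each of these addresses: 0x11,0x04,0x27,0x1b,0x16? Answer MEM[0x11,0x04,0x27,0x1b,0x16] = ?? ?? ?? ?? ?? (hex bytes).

#0 dst[0x14+2] := {0x8d,0xaa}
#1 dst[0x16+8] := {0x47,0x02,0x8d,0xaa,0xa3,0x47,0x4b,0x1b}
#2 dst[0x17+7] := {0x02,0x8d,0xaa,0xa3,0x47,0x4b,0x1b}
#3 dst[0x02+7] := {0xba,0x93,0x8d,0xaa,0x47,0x02,0x8d}
#4 dst[0x24+5] := {0x93,0x8d,0xaa,0x47,0x02}
#5 dst[0x1b+7] := {0x02,0xba,0x93,0x8d,0xaa,0x47,0x02}
query mem[0x11]=0xa6, mem[0x04]=0x8d, mem[0x27]=0x47, mem[0x1b]=0x02, mem[0x16]=0x47

MEM[0x11,0x04,0x27,0x1b,0x16] = a6 8d 47 02 47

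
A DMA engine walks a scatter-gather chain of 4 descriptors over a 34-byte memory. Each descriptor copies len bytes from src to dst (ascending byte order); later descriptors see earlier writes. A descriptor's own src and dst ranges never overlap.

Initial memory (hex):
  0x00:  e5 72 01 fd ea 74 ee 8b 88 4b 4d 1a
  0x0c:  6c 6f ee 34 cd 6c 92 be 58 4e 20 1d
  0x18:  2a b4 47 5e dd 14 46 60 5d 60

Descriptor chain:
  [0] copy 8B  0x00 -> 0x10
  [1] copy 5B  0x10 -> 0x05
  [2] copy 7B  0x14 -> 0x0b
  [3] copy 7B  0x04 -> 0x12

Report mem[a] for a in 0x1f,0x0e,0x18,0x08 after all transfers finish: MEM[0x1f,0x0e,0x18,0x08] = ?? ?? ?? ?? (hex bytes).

MEM[0x1f,0x0e,0x18,0x08] = 60 8b 4d fd

  after D0: wrote 8B at 0x10 = e57201fdea74ee8b
  after D1: wrote 5B at 0x05 = e57201fdea
  after D2: wrote 7B at 0x0b = ea74ee8b2ab447
  after D3: wrote 7B at 0x12 = eae57201fdea4d
query mem[0x1f]=0x60, mem[0x0e]=0x8b, mem[0x18]=0x4d, mem[0x08]=0xfd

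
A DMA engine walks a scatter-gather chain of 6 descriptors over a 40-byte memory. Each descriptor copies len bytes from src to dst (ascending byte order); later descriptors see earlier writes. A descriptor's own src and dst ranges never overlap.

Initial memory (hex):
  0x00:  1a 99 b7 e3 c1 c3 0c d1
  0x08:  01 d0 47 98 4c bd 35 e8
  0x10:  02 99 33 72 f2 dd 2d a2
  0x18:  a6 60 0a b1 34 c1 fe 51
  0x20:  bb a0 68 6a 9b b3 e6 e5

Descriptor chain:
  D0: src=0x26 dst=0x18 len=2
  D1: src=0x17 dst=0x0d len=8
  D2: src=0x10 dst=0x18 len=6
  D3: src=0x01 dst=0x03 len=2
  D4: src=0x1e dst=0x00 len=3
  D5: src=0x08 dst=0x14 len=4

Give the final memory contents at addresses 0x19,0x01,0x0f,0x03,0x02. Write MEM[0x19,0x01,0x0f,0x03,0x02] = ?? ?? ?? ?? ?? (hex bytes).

MEM[0x19,0x01,0x0f,0x03,0x02] = b1 51 e5 99 bb

[0] 0x26->0x18 len=2 : e6 e5
[1] 0x17->0x0d len=8 : a2 e6 e5 0a b1 34 c1 fe
[2] 0x10->0x18 len=6 : 0a b1 34 c1 fe dd
[3] 0x01->0x03 len=2 : 99 b7
[4] 0x1e->0x00 len=3 : fe 51 bb
[5] 0x08->0x14 len=4 : 01 d0 47 98
query mem[0x19]=0xb1, mem[0x01]=0x51, mem[0x0f]=0xe5, mem[0x03]=0x99, mem[0x02]=0xbb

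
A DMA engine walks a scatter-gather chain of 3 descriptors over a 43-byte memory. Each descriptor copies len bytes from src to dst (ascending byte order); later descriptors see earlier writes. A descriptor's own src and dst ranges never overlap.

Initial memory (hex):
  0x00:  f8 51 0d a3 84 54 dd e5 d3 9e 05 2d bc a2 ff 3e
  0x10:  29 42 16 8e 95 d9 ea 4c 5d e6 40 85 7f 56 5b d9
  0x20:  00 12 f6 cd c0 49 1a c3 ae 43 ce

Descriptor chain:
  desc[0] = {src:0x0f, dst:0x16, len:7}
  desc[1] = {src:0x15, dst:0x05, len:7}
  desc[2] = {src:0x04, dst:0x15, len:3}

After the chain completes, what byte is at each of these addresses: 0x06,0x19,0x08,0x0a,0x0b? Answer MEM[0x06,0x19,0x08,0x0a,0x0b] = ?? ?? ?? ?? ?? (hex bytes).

MEM[0x06,0x19,0x08,0x0a,0x0b] = 3e 16 42 8e 95

D0: mem[0x16..0x1c] <- [3e 29 42 16 8e 95 d9]
D1: mem[0x05..0x0b] <- [d9 3e 29 42 16 8e 95]
D2: mem[0x15..0x17] <- [84 d9 3e]
query mem[0x06]=0x3e, mem[0x19]=0x16, mem[0x08]=0x42, mem[0x0a]=0x8e, mem[0x0b]=0x95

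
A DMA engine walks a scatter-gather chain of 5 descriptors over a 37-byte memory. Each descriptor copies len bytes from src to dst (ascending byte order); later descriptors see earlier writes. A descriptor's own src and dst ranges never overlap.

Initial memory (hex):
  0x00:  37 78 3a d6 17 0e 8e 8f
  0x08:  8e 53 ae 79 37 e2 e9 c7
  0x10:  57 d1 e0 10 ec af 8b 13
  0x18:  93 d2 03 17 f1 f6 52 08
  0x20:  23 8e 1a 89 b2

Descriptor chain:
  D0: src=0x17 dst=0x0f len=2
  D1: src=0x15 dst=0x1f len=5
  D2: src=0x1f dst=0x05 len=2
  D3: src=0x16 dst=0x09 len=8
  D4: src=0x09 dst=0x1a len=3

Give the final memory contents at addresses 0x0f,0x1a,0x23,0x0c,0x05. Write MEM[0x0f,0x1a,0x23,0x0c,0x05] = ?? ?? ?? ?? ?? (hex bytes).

[0] 0x17->0x0f len=2 : 13 93
[1] 0x15->0x1f len=5 : af 8b 13 93 d2
[2] 0x1f->0x05 len=2 : af 8b
[3] 0x16->0x09 len=8 : 8b 13 93 d2 03 17 f1 f6
[4] 0x09->0x1a len=3 : 8b 13 93
query mem[0x0f]=0xf1, mem[0x1a]=0x8b, mem[0x23]=0xd2, mem[0x0c]=0xd2, mem[0x05]=0xaf

MEM[0x0f,0x1a,0x23,0x0c,0x05] = f1 8b d2 d2 af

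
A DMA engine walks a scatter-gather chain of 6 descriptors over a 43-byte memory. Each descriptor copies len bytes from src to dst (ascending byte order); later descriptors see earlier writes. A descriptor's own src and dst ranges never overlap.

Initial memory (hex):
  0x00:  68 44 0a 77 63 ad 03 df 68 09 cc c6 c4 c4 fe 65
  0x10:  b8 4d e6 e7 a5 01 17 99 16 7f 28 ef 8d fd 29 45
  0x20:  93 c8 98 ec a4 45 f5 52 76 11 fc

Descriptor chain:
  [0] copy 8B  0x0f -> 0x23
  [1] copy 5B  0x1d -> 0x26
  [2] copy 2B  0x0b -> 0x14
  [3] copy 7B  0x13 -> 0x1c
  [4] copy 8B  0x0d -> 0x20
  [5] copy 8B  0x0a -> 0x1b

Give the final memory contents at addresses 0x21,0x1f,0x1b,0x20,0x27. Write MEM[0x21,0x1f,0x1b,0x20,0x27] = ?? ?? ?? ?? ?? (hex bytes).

MEM[0x21,0x1f,0x1b,0x20,0x27] = b8 fe cc 65 c6

D0: mem[0x23..0x2a] <- [65 b8 4d e6 e7 a5 01 17]
D1: mem[0x26..0x2a] <- [fd 29 45 93 c8]
D2: mem[0x14..0x15] <- [c6 c4]
D3: mem[0x1c..0x22] <- [e7 c6 c4 17 99 16 7f]
D4: mem[0x20..0x27] <- [c4 fe 65 b8 4d e6 e7 c6]
D5: mem[0x1b..0x22] <- [cc c6 c4 c4 fe 65 b8 4d]
query mem[0x21]=0xb8, mem[0x1f]=0xfe, mem[0x1b]=0xcc, mem[0x20]=0x65, mem[0x27]=0xc6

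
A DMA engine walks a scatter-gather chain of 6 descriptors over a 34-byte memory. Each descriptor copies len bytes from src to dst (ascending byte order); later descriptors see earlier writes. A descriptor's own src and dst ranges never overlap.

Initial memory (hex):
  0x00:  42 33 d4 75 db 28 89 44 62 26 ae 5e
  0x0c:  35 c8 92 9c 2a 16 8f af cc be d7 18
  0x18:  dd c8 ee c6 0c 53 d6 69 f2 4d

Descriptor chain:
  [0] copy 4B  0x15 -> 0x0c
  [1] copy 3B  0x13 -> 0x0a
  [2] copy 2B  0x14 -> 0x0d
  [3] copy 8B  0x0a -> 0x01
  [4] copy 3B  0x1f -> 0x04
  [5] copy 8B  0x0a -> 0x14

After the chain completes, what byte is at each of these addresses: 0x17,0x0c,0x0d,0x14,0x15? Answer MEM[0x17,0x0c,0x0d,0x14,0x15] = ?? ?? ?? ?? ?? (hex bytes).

#0 dst[0x0c+4] := {0xbe,0xd7,0x18,0xdd}
#1 dst[0x0a+3] := {0xaf,0xcc,0xbe}
#2 dst[0x0d+2] := {0xcc,0xbe}
#3 dst[0x01+8] := {0xaf,0xcc,0xbe,0xcc,0xbe,0xdd,0x2a,0x16}
#4 dst[0x04+3] := {0x69,0xf2,0x4d}
#5 dst[0x14+8] := {0xaf,0xcc,0xbe,0xcc,0xbe,0xdd,0x2a,0x16}
query mem[0x17]=0xcc, mem[0x0c]=0xbe, mem[0x0d]=0xcc, mem[0x14]=0xaf, mem[0x15]=0xcc

MEM[0x17,0x0c,0x0d,0x14,0x15] = cc be cc af cc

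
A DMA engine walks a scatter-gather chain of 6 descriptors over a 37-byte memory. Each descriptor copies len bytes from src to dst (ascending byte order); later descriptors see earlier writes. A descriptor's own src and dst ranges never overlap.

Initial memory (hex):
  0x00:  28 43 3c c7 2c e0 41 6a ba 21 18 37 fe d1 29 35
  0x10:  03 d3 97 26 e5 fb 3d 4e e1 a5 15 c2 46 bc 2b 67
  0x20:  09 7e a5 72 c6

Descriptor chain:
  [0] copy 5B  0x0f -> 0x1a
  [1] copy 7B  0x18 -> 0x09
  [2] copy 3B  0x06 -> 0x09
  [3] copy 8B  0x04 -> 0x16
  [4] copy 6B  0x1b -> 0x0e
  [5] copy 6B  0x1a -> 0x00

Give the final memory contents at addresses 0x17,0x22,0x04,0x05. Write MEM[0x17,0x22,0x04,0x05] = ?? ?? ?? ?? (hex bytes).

D0: mem[0x1a..0x1e] <- [35 03 d3 97 26]
D1: mem[0x09..0x0f] <- [e1 a5 35 03 d3 97 26]
D2: mem[0x09..0x0b] <- [41 6a ba]
D3: mem[0x16..0x1d] <- [2c e0 41 6a ba 41 6a ba]
D4: mem[0x0e..0x13] <- [41 6a ba 26 67 09]
D5: mem[0x00..0x05] <- [ba 41 6a ba 26 67]
query mem[0x17]=0xe0, mem[0x22]=0xa5, mem[0x04]=0x26, mem[0x05]=0x67

MEM[0x17,0x22,0x04,0x05] = e0 a5 26 67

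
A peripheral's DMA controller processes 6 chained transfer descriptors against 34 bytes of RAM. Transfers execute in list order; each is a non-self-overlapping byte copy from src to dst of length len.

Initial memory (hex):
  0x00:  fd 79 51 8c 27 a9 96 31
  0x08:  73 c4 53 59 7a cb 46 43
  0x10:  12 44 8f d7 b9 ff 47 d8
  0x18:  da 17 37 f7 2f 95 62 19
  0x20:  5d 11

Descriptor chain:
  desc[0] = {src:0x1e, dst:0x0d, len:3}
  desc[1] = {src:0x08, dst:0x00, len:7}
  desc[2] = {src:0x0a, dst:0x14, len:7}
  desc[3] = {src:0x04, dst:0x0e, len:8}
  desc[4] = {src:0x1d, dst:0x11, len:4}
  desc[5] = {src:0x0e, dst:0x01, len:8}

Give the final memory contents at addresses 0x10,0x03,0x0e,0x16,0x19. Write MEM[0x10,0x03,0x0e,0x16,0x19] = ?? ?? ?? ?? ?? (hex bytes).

D0: mem[0x0d..0x0f] <- [62 19 5d]
D1: mem[0x00..0x06] <- [73 c4 53 59 7a 62 19]
D2: mem[0x14..0x1a] <- [53 59 7a 62 19 5d 12]
D3: mem[0x0e..0x15] <- [7a 62 19 31 73 c4 53 59]
D4: mem[0x11..0x14] <- [95 62 19 5d]
D5: mem[0x01..0x08] <- [7a 62 19 95 62 19 5d 59]
query mem[0x10]=0x19, mem[0x03]=0x19, mem[0x0e]=0x7a, mem[0x16]=0x7a, mem[0x19]=0x5d

MEM[0x10,0x03,0x0e,0x16,0x19] = 19 19 7a 7a 5d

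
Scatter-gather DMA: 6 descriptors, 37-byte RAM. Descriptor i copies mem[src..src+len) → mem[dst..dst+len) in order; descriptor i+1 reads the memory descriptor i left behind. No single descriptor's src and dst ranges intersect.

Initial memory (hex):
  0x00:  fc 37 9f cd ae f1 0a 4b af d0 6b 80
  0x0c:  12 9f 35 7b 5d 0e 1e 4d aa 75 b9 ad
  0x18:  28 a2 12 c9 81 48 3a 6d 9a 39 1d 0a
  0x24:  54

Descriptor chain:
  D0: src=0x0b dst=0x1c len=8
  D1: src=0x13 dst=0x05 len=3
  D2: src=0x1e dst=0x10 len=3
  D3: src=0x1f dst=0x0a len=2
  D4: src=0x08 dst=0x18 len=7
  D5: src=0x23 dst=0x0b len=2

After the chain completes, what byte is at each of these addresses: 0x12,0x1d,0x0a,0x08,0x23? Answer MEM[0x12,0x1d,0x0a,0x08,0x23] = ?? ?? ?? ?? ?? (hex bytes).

D0: mem[0x1c..0x23] <- [80 12 9f 35 7b 5d 0e 1e]
D1: mem[0x05..0x07] <- [4d aa 75]
D2: mem[0x10..0x12] <- [9f 35 7b]
D3: mem[0x0a..0x0b] <- [35 7b]
D4: mem[0x18..0x1e] <- [af d0 35 7b 12 9f 35]
D5: mem[0x0b..0x0c] <- [1e 54]
query mem[0x12]=0x7b, mem[0x1d]=0x9f, mem[0x0a]=0x35, mem[0x08]=0xaf, mem[0x23]=0x1e

MEM[0x12,0x1d,0x0a,0x08,0x23] = 7b 9f 35 af 1e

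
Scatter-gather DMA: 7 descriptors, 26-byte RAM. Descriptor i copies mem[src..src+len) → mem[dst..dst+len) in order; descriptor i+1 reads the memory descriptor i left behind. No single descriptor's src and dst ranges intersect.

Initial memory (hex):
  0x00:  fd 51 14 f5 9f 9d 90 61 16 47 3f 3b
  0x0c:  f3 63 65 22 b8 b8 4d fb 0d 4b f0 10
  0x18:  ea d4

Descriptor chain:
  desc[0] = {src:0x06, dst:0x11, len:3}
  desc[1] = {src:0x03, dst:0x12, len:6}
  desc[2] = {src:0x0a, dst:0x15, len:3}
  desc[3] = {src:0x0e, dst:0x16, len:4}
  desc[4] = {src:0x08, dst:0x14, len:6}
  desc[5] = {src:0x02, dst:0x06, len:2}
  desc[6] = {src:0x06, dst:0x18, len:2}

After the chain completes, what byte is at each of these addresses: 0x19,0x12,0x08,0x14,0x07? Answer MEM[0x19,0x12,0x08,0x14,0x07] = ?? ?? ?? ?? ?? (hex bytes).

MEM[0x19,0x12,0x08,0x14,0x07] = f5 f5 16 16 f5

  after D0: wrote 3B at 0x11 = 906116
  after D1: wrote 6B at 0x12 = f59f9d906116
  after D2: wrote 3B at 0x15 = 3f3bf3
  after D3: wrote 4B at 0x16 = 6522b890
  after D4: wrote 6B at 0x14 = 16473f3bf363
  after D5: wrote 2B at 0x06 = 14f5
  after D6: wrote 2B at 0x18 = 14f5
query mem[0x19]=0xf5, mem[0x12]=0xf5, mem[0x08]=0x16, mem[0x14]=0x16, mem[0x07]=0xf5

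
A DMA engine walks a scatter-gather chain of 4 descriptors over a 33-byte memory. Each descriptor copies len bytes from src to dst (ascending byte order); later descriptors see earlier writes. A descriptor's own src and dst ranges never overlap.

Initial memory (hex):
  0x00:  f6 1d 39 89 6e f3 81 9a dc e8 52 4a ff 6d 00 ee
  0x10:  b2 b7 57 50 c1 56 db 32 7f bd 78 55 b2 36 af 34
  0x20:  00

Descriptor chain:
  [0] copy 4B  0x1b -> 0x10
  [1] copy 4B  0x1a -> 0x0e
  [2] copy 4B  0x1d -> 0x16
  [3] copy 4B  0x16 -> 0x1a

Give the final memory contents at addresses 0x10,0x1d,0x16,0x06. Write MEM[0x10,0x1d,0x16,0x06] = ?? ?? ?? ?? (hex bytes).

MEM[0x10,0x1d,0x16,0x06] = b2 00 36 81

[0] 0x1b->0x10 len=4 : 55 b2 36 af
[1] 0x1a->0x0e len=4 : 78 55 b2 36
[2] 0x1d->0x16 len=4 : 36 af 34 00
[3] 0x16->0x1a len=4 : 36 af 34 00
query mem[0x10]=0xb2, mem[0x1d]=0x00, mem[0x16]=0x36, mem[0x06]=0x81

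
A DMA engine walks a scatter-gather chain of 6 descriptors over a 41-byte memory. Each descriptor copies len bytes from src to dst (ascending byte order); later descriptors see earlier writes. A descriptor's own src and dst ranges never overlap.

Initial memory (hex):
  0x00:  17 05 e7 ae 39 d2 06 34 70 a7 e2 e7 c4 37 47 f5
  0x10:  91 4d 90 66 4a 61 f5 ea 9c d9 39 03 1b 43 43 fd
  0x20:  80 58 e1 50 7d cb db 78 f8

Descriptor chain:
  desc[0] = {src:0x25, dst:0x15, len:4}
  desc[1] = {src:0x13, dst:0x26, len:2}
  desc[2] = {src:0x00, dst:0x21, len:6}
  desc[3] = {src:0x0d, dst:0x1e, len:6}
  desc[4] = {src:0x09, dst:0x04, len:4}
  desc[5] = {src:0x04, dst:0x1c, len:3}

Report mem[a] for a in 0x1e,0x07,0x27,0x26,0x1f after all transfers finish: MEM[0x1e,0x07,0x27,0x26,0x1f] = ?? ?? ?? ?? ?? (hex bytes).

  after D0: wrote 4B at 0x15 = cbdb78f8
  after D1: wrote 2B at 0x26 = 664a
  after D2: wrote 6B at 0x21 = 1705e7ae39d2
  after D3: wrote 6B at 0x1e = 3747f5914d90
  after D4: wrote 4B at 0x04 = a7e2e7c4
  after D5: wrote 3B at 0x1c = a7e2e7
query mem[0x1e]=0xe7, mem[0x07]=0xc4, mem[0x27]=0x4a, mem[0x26]=0xd2, mem[0x1f]=0x47

MEM[0x1e,0x07,0x27,0x26,0x1f] = e7 c4 4a d2 47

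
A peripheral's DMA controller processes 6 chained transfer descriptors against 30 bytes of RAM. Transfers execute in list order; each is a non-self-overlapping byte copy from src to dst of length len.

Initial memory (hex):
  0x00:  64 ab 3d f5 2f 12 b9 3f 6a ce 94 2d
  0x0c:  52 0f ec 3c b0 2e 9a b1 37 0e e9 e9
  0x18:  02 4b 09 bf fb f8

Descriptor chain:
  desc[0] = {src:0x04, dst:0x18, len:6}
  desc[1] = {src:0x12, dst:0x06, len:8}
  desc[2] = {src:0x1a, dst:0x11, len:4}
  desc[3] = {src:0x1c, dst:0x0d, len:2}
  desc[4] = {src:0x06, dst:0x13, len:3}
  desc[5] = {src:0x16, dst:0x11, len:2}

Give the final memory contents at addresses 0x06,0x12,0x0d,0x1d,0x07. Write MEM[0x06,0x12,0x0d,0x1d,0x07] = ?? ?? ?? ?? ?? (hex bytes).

MEM[0x06,0x12,0x0d,0x1d,0x07] = 9a e9 6a ce b1

D0: mem[0x18..0x1d] <- [2f 12 b9 3f 6a ce]
D1: mem[0x06..0x0d] <- [9a b1 37 0e e9 e9 2f 12]
D2: mem[0x11..0x14] <- [b9 3f 6a ce]
D3: mem[0x0d..0x0e] <- [6a ce]
D4: mem[0x13..0x15] <- [9a b1 37]
D5: mem[0x11..0x12] <- [e9 e9]
query mem[0x06]=0x9a, mem[0x12]=0xe9, mem[0x0d]=0x6a, mem[0x1d]=0xce, mem[0x07]=0xb1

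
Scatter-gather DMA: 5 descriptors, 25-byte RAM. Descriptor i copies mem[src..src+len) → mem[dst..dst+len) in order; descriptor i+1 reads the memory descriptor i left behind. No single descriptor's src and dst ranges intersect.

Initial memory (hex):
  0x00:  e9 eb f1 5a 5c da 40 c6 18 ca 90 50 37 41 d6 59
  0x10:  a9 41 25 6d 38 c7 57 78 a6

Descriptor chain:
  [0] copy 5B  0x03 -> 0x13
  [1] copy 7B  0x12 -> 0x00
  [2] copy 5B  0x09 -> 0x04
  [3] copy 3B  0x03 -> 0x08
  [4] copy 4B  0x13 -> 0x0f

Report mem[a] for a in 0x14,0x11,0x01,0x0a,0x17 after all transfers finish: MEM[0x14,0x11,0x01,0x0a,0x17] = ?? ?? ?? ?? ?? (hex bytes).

MEM[0x14,0x11,0x01,0x0a,0x17] = 5c da 5a 90 c6

[0] 0x03->0x13 len=5 : 5a 5c da 40 c6
[1] 0x12->0x00 len=7 : 25 5a 5c da 40 c6 a6
[2] 0x09->0x04 len=5 : ca 90 50 37 41
[3] 0x03->0x08 len=3 : da ca 90
[4] 0x13->0x0f len=4 : 5a 5c da 40
query mem[0x14]=0x5c, mem[0x11]=0xda, mem[0x01]=0x5a, mem[0x0a]=0x90, mem[0x17]=0xc6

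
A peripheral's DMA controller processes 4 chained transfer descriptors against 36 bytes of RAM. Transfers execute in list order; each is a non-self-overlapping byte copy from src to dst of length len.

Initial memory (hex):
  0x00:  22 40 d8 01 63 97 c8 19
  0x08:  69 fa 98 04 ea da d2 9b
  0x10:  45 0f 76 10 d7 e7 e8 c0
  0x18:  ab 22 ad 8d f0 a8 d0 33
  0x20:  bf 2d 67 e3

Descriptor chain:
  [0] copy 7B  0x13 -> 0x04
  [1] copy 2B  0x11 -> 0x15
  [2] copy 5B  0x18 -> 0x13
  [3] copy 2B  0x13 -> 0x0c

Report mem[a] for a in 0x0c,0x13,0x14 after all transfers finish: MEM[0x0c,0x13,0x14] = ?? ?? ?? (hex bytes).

MEM[0x0c,0x13,0x14] = ab ab 22

[0] 0x13->0x04 len=7 : 10 d7 e7 e8 c0 ab 22
[1] 0x11->0x15 len=2 : 0f 76
[2] 0x18->0x13 len=5 : ab 22 ad 8d f0
[3] 0x13->0x0c len=2 : ab 22
query mem[0x0c]=0xab, mem[0x13]=0xab, mem[0x14]=0x22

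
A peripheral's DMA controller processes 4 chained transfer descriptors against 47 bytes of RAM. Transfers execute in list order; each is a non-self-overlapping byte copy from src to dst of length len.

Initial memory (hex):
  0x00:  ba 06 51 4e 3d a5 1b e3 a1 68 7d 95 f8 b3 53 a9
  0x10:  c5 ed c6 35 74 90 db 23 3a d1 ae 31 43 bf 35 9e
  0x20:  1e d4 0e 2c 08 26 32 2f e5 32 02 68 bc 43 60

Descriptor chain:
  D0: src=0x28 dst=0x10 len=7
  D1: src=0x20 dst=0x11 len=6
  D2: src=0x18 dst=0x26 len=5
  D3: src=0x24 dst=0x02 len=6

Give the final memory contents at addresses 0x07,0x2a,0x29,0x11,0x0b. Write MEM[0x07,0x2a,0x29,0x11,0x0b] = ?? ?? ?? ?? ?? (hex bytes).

MEM[0x07,0x2a,0x29,0x11,0x0b] = 31 43 31 1e 95

D0: mem[0x10..0x16] <- [e5 32 02 68 bc 43 60]
D1: mem[0x11..0x16] <- [1e d4 0e 2c 08 26]
D2: mem[0x26..0x2a] <- [3a d1 ae 31 43]
D3: mem[0x02..0x07] <- [08 26 3a d1 ae 31]
query mem[0x07]=0x31, mem[0x2a]=0x43, mem[0x29]=0x31, mem[0x11]=0x1e, mem[0x0b]=0x95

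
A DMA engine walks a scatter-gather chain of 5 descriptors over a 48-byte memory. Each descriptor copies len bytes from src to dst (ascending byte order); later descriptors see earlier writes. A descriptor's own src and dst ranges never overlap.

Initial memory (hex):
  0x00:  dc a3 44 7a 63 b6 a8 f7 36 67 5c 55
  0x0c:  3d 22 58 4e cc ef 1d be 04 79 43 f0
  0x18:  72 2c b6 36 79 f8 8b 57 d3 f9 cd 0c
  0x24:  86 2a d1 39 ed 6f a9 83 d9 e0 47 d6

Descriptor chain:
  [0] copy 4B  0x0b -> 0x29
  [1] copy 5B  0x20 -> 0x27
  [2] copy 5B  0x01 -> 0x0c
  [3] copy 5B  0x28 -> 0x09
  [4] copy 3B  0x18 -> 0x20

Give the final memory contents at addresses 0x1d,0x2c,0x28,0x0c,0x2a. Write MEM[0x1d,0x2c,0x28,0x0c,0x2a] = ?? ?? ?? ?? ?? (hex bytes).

MEM[0x1d,0x2c,0x28,0x0c,0x2a] = f8 58 f9 86 0c

D0: mem[0x29..0x2c] <- [55 3d 22 58]
D1: mem[0x27..0x2b] <- [d3 f9 cd 0c 86]
D2: mem[0x0c..0x10] <- [a3 44 7a 63 b6]
D3: mem[0x09..0x0d] <- [f9 cd 0c 86 58]
D4: mem[0x20..0x22] <- [72 2c b6]
query mem[0x1d]=0xf8, mem[0x2c]=0x58, mem[0x28]=0xf9, mem[0x0c]=0x86, mem[0x2a]=0x0c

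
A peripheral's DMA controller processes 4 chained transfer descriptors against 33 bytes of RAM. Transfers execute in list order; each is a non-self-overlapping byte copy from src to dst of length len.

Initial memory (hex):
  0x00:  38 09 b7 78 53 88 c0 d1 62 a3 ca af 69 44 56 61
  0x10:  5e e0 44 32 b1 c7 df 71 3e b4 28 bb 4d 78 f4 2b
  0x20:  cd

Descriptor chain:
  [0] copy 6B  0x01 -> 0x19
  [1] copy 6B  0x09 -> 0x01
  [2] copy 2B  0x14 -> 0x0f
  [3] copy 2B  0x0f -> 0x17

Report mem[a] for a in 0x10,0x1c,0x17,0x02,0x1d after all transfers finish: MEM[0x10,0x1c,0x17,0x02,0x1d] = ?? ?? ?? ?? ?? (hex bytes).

[0] 0x01->0x19 len=6 : 09 b7 78 53 88 c0
[1] 0x09->0x01 len=6 : a3 ca af 69 44 56
[2] 0x14->0x0f len=2 : b1 c7
[3] 0x0f->0x17 len=2 : b1 c7
query mem[0x10]=0xc7, mem[0x1c]=0x53, mem[0x17]=0xb1, mem[0x02]=0xca, mem[0x1d]=0x88

MEM[0x10,0x1c,0x17,0x02,0x1d] = c7 53 b1 ca 88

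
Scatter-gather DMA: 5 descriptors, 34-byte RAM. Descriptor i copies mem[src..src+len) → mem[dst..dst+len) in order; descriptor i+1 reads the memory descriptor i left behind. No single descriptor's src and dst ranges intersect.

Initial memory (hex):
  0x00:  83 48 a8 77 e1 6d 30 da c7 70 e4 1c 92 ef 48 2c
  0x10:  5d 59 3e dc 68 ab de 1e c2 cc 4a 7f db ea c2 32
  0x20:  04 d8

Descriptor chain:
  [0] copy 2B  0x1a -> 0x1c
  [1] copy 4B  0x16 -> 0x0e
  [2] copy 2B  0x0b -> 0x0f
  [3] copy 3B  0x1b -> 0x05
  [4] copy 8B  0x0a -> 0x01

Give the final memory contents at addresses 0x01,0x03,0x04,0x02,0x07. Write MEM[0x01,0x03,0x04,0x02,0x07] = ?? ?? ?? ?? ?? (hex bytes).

MEM[0x01,0x03,0x04,0x02,0x07] = e4 92 ef 1c 92

[0] 0x1a->0x1c len=2 : 4a 7f
[1] 0x16->0x0e len=4 : de 1e c2 cc
[2] 0x0b->0x0f len=2 : 1c 92
[3] 0x1b->0x05 len=3 : 7f 4a 7f
[4] 0x0a->0x01 len=8 : e4 1c 92 ef de 1c 92 cc
query mem[0x01]=0xe4, mem[0x03]=0x92, mem[0x04]=0xef, mem[0x02]=0x1c, mem[0x07]=0x92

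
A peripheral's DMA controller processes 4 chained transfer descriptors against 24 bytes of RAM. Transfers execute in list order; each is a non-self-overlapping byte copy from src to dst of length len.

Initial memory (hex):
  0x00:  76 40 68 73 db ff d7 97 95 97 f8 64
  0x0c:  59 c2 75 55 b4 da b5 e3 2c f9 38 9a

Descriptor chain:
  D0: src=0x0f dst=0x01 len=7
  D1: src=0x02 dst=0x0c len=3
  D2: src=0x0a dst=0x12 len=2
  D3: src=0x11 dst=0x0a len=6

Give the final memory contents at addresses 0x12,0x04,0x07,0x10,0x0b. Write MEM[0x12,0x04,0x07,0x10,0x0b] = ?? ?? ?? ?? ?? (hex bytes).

MEM[0x12,0x04,0x07,0x10,0x0b] = f8 b5 f9 b4 f8

#0 dst[0x01+7] := {0x55,0xb4,0xda,0xb5,0xe3,0x2c,0xf9}
#1 dst[0x0c+3] := {0xb4,0xda,0xb5}
#2 dst[0x12+2] := {0xf8,0x64}
#3 dst[0x0a+6] := {0xda,0xf8,0x64,0x2c,0xf9,0x38}
query mem[0x12]=0xf8, mem[0x04]=0xb5, mem[0x07]=0xf9, mem[0x10]=0xb4, mem[0x0b]=0xf8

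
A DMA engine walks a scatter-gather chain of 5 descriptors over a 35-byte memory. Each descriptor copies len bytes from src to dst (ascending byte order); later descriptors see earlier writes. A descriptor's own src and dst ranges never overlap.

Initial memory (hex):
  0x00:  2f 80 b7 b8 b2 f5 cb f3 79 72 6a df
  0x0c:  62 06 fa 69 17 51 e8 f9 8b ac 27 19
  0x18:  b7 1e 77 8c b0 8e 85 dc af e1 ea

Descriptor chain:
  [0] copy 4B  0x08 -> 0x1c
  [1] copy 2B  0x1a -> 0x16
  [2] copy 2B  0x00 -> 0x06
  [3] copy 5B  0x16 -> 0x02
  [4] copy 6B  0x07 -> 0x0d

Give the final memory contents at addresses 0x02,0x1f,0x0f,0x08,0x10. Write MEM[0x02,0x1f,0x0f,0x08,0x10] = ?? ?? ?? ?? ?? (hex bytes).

MEM[0x02,0x1f,0x0f,0x08,0x10] = 77 df 72 79 6a

  after D0: wrote 4B at 0x1c = 79726adf
  after D1: wrote 2B at 0x16 = 778c
  after D2: wrote 2B at 0x06 = 2f80
  after D3: wrote 5B at 0x02 = 778cb71e77
  after D4: wrote 6B at 0x0d = 8079726adf62
query mem[0x02]=0x77, mem[0x1f]=0xdf, mem[0x0f]=0x72, mem[0x08]=0x79, mem[0x10]=0x6a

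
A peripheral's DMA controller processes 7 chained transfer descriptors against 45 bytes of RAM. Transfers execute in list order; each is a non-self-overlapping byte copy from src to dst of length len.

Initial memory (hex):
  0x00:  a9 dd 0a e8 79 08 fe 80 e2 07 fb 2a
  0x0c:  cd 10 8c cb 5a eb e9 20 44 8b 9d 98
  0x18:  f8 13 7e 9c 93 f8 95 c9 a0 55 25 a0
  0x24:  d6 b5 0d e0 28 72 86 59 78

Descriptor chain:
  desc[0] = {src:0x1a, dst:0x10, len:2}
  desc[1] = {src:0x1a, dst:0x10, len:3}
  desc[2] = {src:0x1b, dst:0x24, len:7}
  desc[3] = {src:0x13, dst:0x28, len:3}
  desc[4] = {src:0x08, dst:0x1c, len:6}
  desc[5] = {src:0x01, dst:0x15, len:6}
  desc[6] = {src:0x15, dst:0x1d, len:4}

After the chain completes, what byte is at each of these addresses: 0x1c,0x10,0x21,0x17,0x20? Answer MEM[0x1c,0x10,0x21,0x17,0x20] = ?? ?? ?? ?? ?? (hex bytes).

  after D0: wrote 2B at 0x10 = 7e9c
  after D1: wrote 3B at 0x10 = 7e9c93
  after D2: wrote 7B at 0x24 = 9c93f895c9a055
  after D3: wrote 3B at 0x28 = 20448b
  after D4: wrote 6B at 0x1c = e207fb2acd10
  after D5: wrote 6B at 0x15 = dd0ae87908fe
  after D6: wrote 4B at 0x1d = dd0ae879
query mem[0x1c]=0xe2, mem[0x10]=0x7e, mem[0x21]=0x10, mem[0x17]=0xe8, mem[0x20]=0x79

MEM[0x1c,0x10,0x21,0x17,0x20] = e2 7e 10 e8 79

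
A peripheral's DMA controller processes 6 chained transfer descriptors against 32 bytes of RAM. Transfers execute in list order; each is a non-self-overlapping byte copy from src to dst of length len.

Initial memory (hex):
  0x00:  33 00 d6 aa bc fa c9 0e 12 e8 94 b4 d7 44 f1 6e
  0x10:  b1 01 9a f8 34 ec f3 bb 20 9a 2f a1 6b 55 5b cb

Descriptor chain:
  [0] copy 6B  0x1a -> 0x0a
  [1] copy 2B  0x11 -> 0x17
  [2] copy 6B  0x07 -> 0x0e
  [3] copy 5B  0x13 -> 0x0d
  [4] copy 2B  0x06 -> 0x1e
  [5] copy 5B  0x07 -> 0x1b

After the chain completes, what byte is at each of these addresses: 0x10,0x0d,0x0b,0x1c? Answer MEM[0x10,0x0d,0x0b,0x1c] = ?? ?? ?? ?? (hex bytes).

[0] 0x1a->0x0a len=6 : 2f a1 6b 55 5b cb
[1] 0x11->0x17 len=2 : 01 9a
[2] 0x07->0x0e len=6 : 0e 12 e8 2f a1 6b
[3] 0x13->0x0d len=5 : 6b 34 ec f3 01
[4] 0x06->0x1e len=2 : c9 0e
[5] 0x07->0x1b len=5 : 0e 12 e8 2f a1
query mem[0x10]=0xf3, mem[0x0d]=0x6b, mem[0x0b]=0xa1, mem[0x1c]=0x12

MEM[0x10,0x0d,0x0b,0x1c] = f3 6b a1 12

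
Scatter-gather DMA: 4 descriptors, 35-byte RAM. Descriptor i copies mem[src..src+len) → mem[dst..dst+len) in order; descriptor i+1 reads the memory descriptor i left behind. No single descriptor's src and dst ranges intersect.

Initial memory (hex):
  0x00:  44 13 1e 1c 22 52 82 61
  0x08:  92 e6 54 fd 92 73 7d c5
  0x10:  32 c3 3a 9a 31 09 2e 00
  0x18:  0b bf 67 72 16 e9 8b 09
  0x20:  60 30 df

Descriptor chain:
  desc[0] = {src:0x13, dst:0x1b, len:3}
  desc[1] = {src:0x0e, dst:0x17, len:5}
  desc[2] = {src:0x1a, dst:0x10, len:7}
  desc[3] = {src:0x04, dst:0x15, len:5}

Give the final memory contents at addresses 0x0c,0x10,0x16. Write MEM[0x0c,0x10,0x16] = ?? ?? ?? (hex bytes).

MEM[0x0c,0x10,0x16] = 92 c3 52

D0: mem[0x1b..0x1d] <- [9a 31 09]
D1: mem[0x17..0x1b] <- [7d c5 32 c3 3a]
D2: mem[0x10..0x16] <- [c3 3a 31 09 8b 09 60]
D3: mem[0x15..0x19] <- [22 52 82 61 92]
query mem[0x0c]=0x92, mem[0x10]=0xc3, mem[0x16]=0x52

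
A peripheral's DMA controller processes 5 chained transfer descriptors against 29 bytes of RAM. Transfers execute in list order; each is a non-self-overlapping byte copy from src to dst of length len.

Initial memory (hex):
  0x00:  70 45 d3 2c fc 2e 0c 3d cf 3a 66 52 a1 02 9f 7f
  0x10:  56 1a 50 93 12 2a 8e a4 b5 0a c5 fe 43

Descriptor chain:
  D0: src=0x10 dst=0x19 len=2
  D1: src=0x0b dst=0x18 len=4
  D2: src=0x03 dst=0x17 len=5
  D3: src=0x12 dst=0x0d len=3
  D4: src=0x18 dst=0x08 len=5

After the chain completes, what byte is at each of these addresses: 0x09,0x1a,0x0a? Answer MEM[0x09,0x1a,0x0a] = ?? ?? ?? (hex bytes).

MEM[0x09,0x1a,0x0a] = 2e 0c 0c

D0: mem[0x19..0x1a] <- [56 1a]
D1: mem[0x18..0x1b] <- [52 a1 02 9f]
D2: mem[0x17..0x1b] <- [2c fc 2e 0c 3d]
D3: mem[0x0d..0x0f] <- [50 93 12]
D4: mem[0x08..0x0c] <- [fc 2e 0c 3d 43]
query mem[0x09]=0x2e, mem[0x1a]=0x0c, mem[0x0a]=0x0c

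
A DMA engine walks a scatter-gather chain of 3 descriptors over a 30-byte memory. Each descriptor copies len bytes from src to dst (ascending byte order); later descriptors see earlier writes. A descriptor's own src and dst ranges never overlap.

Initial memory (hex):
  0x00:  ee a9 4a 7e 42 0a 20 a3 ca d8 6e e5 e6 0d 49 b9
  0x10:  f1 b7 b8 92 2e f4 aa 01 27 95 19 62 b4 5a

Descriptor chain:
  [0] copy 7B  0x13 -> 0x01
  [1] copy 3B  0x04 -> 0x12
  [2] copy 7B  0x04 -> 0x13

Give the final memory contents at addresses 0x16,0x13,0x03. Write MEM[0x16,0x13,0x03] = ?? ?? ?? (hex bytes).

D0: mem[0x01..0x07] <- [92 2e f4 aa 01 27 95]
D1: mem[0x12..0x14] <- [aa 01 27]
D2: mem[0x13..0x19] <- [aa 01 27 95 ca d8 6e]
query mem[0x16]=0x95, mem[0x13]=0xaa, mem[0x03]=0xf4

MEM[0x16,0x13,0x03] = 95 aa f4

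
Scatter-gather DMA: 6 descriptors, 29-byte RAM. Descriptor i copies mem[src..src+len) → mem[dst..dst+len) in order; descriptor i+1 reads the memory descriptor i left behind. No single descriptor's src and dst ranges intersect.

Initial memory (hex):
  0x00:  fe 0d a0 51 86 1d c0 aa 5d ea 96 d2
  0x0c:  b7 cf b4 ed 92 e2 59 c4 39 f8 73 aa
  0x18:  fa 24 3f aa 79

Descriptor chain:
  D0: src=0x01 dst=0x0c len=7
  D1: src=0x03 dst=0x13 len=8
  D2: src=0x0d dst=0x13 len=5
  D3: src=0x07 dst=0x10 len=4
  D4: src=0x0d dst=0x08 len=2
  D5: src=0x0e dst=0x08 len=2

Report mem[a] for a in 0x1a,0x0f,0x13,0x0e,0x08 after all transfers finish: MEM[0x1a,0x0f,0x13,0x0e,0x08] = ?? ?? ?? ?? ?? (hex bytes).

MEM[0x1a,0x0f,0x13,0x0e,0x08] = 96 86 96 51 51

D0: mem[0x0c..0x12] <- [0d a0 51 86 1d c0 aa]
D1: mem[0x13..0x1a] <- [51 86 1d c0 aa 5d ea 96]
D2: mem[0x13..0x17] <- [a0 51 86 1d c0]
D3: mem[0x10..0x13] <- [aa 5d ea 96]
D4: mem[0x08..0x09] <- [a0 51]
D5: mem[0x08..0x09] <- [51 86]
query mem[0x1a]=0x96, mem[0x0f]=0x86, mem[0x13]=0x96, mem[0x0e]=0x51, mem[0x08]=0x51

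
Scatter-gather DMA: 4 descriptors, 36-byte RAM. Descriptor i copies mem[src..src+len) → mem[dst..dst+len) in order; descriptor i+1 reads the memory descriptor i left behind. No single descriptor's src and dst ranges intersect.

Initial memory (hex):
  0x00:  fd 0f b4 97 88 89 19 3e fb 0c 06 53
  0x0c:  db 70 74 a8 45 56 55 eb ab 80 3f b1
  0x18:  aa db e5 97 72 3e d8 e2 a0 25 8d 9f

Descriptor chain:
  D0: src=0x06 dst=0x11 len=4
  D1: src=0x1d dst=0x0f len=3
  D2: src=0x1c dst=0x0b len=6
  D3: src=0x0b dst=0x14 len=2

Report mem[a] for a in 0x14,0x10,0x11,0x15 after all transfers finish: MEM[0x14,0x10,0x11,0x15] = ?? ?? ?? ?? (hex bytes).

[0] 0x06->0x11 len=4 : 19 3e fb 0c
[1] 0x1d->0x0f len=3 : 3e d8 e2
[2] 0x1c->0x0b len=6 : 72 3e d8 e2 a0 25
[3] 0x0b->0x14 len=2 : 72 3e
query mem[0x14]=0x72, mem[0x10]=0x25, mem[0x11]=0xe2, mem[0x15]=0x3e

MEM[0x14,0x10,0x11,0x15] = 72 25 e2 3e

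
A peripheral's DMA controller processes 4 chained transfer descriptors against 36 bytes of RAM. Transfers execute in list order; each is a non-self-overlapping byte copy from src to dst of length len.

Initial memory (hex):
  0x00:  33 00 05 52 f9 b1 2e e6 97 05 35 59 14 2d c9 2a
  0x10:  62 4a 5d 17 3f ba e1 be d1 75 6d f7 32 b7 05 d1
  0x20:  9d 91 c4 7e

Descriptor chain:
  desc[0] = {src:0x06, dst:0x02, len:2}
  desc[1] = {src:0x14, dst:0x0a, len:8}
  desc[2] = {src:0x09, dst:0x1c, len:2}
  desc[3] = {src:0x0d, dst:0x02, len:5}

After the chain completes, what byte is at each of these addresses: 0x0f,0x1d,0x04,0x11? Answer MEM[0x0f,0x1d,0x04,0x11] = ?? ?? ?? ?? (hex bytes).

MEM[0x0f,0x1d,0x04,0x11] = 75 3f 75 f7

#0 dst[0x02+2] := {0x2e,0xe6}
#1 dst[0x0a+8] := {0x3f,0xba,0xe1,0xbe,0xd1,0x75,0x6d,0xf7}
#2 dst[0x1c+2] := {0x05,0x3f}
#3 dst[0x02+5] := {0xbe,0xd1,0x75,0x6d,0xf7}
query mem[0x0f]=0x75, mem[0x1d]=0x3f, mem[0x04]=0x75, mem[0x11]=0xf7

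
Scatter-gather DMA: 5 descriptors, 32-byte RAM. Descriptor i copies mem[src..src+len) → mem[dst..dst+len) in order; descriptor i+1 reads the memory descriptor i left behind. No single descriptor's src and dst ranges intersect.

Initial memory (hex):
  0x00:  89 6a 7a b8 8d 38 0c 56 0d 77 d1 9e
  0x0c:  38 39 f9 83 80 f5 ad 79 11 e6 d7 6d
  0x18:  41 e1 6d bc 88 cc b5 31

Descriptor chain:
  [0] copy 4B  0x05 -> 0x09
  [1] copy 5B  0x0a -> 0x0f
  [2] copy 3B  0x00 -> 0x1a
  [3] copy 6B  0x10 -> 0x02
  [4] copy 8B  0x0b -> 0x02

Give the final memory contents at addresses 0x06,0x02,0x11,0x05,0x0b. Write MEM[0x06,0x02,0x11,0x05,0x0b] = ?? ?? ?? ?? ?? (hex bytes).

#0 dst[0x09+4] := {0x38,0x0c,0x56,0x0d}
#1 dst[0x0f+5] := {0x0c,0x56,0x0d,0x39,0xf9}
#2 dst[0x1a+3] := {0x89,0x6a,0x7a}
#3 dst[0x02+6] := {0x56,0x0d,0x39,0xf9,0x11,0xe6}
#4 dst[0x02+8] := {0x56,0x0d,0x39,0xf9,0x0c,0x56,0x0d,0x39}
query mem[0x06]=0x0c, mem[0x02]=0x56, mem[0x11]=0x0d, mem[0x05]=0xf9, mem[0x0b]=0x56

MEM[0x06,0x02,0x11,0x05,0x0b] = 0c 56 0d f9 56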